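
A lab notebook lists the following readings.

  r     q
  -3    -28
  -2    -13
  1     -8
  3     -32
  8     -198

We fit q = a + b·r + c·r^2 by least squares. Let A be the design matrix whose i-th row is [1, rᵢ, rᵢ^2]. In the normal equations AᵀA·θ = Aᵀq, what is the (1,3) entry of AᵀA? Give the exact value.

87

Row 1 ↔ basis 1, column 3 ↔ basis r^2, so (AᵀA)_{1,3} = Σᵢ r^2 = (1)·(9) + (1)·(4) + (1)·(1) + (1)·(9) + (1)·(64) = 87.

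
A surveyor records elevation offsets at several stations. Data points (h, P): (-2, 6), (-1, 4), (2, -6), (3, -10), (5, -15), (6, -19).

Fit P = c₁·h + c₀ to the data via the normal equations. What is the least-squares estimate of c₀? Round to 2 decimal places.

The normal system MᵀM·[c₁, c₀]ᵀ = MᵀP is [[79, 13]; [13, 6]]·[c₁, c₀]ᵀ = [-247, -40]ᵀ.
det = 79·6 − 13² = 305.
c₁ = ((-247)·6 − 13·(-40))/305 = -962/305; c₀ = (79·(-40) − 13·(-247))/305 = 51/305.

c₀ = 0.17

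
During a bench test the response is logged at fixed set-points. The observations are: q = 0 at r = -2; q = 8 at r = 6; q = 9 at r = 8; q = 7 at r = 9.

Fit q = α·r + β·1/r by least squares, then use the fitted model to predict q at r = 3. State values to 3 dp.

Entries of MᵀM: Σr·r = 185, Σr·1/r = 4, Σ1/r·1/r = 1585/5184.
Right-hand side: Σr·q = 183, Σ1/r·q = 233/72.
So MᵀM·[α, β]ᵀ = Mᵀq: [[185, 4]; [4, 1585/5184]]·[α, β]ᵀ = [183, 233/72]ᵀ.
Eliminating β: (1585/5184)·(row 1) − 4·(row 2) gives (210281/5184)·α = (1585/5184)·183 − 4·(233/72) = 74317/1728, so α = 222951/210281.
Then β = ((233/72) − 4·(222951/210281))/(1585/5184) = -691128/210281.
At r = 3: q̂ = (222951/210281)·(3) + (-691128/210281)·(1/3) = 438477/210281.

q̂ = 2.085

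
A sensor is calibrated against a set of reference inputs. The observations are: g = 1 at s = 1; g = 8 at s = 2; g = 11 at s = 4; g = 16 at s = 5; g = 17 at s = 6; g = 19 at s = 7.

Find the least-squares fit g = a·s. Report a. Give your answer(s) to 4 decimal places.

Entries of XᵀX: Σs·s = 131.
Right-hand side: Σs·g = 376.
Normal equations: [[131]]·[a]ᵀ = [376]ᵀ.
Hence a = 376 / 131 ≈ 2.87023.

a = 2.8702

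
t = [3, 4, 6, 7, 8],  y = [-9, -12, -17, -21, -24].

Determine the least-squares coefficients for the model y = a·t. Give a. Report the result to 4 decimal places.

a = -2.9655

MᵀM·[a]ᵀ = Mᵀy reads: 174·a = -516.
(Σt·t = 174, Σt·y = -516.)
Hence a = -516 / 174 ≈ -2.96552.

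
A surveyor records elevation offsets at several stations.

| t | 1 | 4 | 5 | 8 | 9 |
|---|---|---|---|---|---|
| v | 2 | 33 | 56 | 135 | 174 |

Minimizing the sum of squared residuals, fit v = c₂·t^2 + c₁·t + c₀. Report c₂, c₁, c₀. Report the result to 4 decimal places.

Entries of AᵀA: Σt^2·t^2 = 11539, Σt^2·t = 1431, Σt^2 = 187, Σt·t = 187, Σt = 27, Σ1 = 5.
And Σt^2·v = 24664, Σt·v = 3060, Σv = 400.
AᵀA·[c₂, c₁, c₀]ᵀ = Aᵀv becomes [[11539, 1431, 187]; [1431, 187, 27]; [187, 27, 5]]·[c₂, c₁, c₀]ᵀ = [24664, 3060, 400]ᵀ.
Row-reducing yields c₂ = 12953/6158, c₁ = 2097/6158, c₀ = -1563/3079.

c₂ = 2.1034, c₁ = 0.3405, c₀ = -0.5076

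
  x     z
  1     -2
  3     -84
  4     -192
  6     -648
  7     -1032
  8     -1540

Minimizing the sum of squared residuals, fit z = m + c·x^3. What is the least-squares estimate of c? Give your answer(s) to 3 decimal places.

From the data, Σ1 = 6, Σx^3 = 1163, Σx^3·x^3 = 431275.
Right-hand side: Σz = -3498, Σx^3·z = -1296982.
AᵀA·[m, c]ᵀ = Aᵀz becomes [[6, 1163]; [1163, 431275]]·[m, c]ᵀ = [-3498, -1296982]ᵀ.
Δ = 6·431275 − 1163² = 1235081.
m = ((-3498)·431275 − 1163·(-1296982))/1235081 = -209884/1235081; c = (6·(-1296982) − 1163·(-3498))/1235081 = -3713718/1235081.

c = -3.007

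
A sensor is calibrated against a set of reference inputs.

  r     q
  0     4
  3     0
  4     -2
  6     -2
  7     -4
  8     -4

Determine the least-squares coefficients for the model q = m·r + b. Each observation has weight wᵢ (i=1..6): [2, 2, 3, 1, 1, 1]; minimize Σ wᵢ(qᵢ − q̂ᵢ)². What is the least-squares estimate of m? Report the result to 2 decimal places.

The normal system MᵀWM·[m, b]ᵀ = MᵀWq is [[215, 39]; [39, 10]]·[m, b]ᵀ = [-96, -8]ᵀ.
Eliminating b: 10·(row 1) − 39·(row 2) gives 629·m = 10·(-96) − 39·(-8) = -648, so m = -648/629.
Then b = ((-8) − 39·(-648/629))/10 = 2024/629.

m = -1.03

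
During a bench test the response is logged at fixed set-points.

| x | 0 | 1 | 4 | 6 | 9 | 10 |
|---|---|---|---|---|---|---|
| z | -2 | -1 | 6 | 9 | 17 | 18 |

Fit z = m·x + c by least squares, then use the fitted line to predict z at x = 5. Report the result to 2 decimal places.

ẑ = 7.83

With design matrix A, AᵀA = [[234, 30]; [30, 6]] and Aᵀz = [410, 47]ᵀ.
Eliminating c: 6·(row 1) − 30·(row 2) gives 504·m = 6·410 − 30·47 = 1050, so m = 25/12.
Then c = (47 − 30·(25/12))/6 = -31/12.
At x = 5: ẑ = (25/12)·(5) + (-31/12)·(1) = 47/6.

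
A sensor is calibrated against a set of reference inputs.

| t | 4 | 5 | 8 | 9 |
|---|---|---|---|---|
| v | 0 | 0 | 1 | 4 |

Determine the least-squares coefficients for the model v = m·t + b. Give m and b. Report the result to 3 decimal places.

The normal equations are: 186·m + 26·b = 44;  26·m + 4·b = 5.
Eliminating b: 4·(row 1) − 26·(row 2) gives 68·m = 4·44 − 26·5 = 46, so m = 23/34.
Then b = (5 − 26·(23/34))/4 = -107/34.

m = 0.676, b = -3.147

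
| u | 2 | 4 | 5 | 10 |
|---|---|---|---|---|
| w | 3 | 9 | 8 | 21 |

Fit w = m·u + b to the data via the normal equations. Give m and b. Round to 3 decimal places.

m = 2.209, b = -1.345

Forming MᵀM = [[145, 21]; [21, 4]] and Mᵀw = [292, 41]ᵀ gives MᵀM·[m, b]ᵀ = Mᵀw.
Eliminating b: 4·(row 1) − 21·(row 2) gives 139·m = 4·292 − 21·41 = 307, so m = 307/139.
Then b = (41 − 21·(307/139))/4 = -187/139.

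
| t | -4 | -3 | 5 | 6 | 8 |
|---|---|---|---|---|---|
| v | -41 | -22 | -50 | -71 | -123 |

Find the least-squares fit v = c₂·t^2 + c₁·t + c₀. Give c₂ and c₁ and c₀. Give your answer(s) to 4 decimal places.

c₂ = -1.9645, c₁ = 0.7964, c₀ = -4.3770

Entries of XᵀX: Σt^2·t^2 = 6354, Σt^2·t = 762, Σt^2 = 150, Σt·t = 150, Σt = 12, Σ1 = 5.
Right-hand side: Σt^2·v = -12532, Σt·v = -1430, Σv = -307.
Solving the 3×3 system (Gaussian elimination) gives c₂ = -25825/13146, c₁ = 10469/13146, c₀ = -1370/313.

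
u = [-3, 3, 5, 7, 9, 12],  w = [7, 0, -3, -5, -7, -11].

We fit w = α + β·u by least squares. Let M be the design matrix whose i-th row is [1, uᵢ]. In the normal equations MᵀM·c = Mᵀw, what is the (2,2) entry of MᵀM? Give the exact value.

Row 2 ↔ basis u, column 2 ↔ basis u, so (MᵀM)_{2,2} = Σᵢ (u)·(u) = (-3)·(-3) + (3)·(3) + (5)·(5) + (7)·(7) + (9)·(9) + (12)·(12) = 317.

317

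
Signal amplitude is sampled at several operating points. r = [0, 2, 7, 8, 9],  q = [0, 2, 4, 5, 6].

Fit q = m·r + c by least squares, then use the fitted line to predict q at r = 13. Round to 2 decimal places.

The normal equations are: 198·m + 26·c = 126;  26·m + 5·c = 17.
Eliminating c: 5·(row 1) − 26·(row 2) gives 314·m = 5·126 − 26·17 = 188, so m = 94/157.
Then c = (17 − 26·(94/157))/5 = 45/157.
At r = 13: q̂ = (94/157)·(13) + (45/157)·(1) = 1267/157.

q̂ = 8.07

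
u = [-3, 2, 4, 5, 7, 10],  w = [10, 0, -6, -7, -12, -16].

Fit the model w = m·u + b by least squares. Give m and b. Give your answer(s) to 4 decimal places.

m = -2.0624, b = 3.4266

Entries of MᵀM: Σu·u = 203, Σu = 25, Σ1 = 6.
Moment sums: Σu·w = -333, Σw = -31.
Eliminating b: 6·(row 1) − 25·(row 2) gives 593·m = 6·(-333) − 25·(-31) = -1223, so m = -1223/593.
Then b = ((-31) − 25·(-1223/593))/6 = 2032/593.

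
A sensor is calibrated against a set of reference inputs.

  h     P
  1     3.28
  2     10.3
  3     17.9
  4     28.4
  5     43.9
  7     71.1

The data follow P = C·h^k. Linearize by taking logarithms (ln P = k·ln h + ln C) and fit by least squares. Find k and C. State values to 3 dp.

With ln Pᵢ as the transformed response and ln hᵢ as the regressor:
Σln h = 6.7334, Σ(ln h)² = 9.9861, Σln P = 17.7972, Σln h·ln P = 23.8092.
Equations: 9.9861·k + 6.7334·ln C = 23.8092;  6.7334·k + 6·ln C = 17.7972.
Slope k = (n·Σln h·ln P − Σln h·Σln P)/(n·Σ(ln h)² − (Σln h)²) = (6·23.8092 − 6.7334·17.7972)/14.5777 = 1.57908; ln C = (Σln P − k·Σln h)/n = 1.19410, so C = exp(1.19410) = 3.30058.

k = 1.579, C = 3.301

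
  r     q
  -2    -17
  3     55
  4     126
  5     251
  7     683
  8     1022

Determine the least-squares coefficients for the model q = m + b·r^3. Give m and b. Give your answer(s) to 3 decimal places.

Entries of MᵀM: Σ1 = 6, Σr^3 = 1063, Σr^3·r^3 = 400307.
Right-hand side: Σq = 2120, Σr^3·q = 798593.
Normal equations: [[6, 1063]; [1063, 400307]]·[m, b]ᵀ = [2120, 798593]ᵀ.
det = 6·400307 − 1063² = 1271873.
m = (2120·400307 − 1063·798593)/1271873 = -253519/1271873; b = (6·798593 − 1063·2120)/1271873 = 2537998/1271873.

m = -0.199, b = 1.995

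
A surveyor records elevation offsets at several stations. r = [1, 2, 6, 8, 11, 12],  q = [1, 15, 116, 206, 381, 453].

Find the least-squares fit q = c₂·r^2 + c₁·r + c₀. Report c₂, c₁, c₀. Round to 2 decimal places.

c₂ = 2.99, c₁ = 2.07, c₀ = -2.86

Compute the Gram sums: Σr^2·r^2 = 40786, Σr^2·r = 3796, Σr^2 = 370, Σr·r = 370, Σr = 40, Σ1 = 6.
Right-hand side: Σr^2·q = 128754, Σr·q = 12002, Σq = 1172.
XᵀX·[c₂, c₁, c₀]ᵀ = Xᵀq becomes [[40786, 3796, 370]; [3796, 370, 40]; [370, 40, 6]]·[c₂, c₁, c₀]ᵀ = [128754, 12002, 1172]ᵀ.
Row-reducing yields c₂ = 201151/67278, c₁ = 69718/33639, c₀ = -64083/22426.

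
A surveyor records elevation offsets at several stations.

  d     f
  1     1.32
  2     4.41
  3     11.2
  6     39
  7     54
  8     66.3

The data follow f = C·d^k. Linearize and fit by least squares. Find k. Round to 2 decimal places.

Linearized form: ln f = k·ln d + ln C. From the 6 transformed points,
AᵀA = [[13.0084, 7.6089]; [7.6089, 6]], rhs = [26.7307, 16.0242]ᵀ  (here Σln d = 7.6089, Σ(ln d)² = 13.0084, Σln f = 16.0242, Σln d·ln f = 26.7307).
Solving (det = 20.1558): k = 1.90806, ln C = 0.25099.

k = 1.91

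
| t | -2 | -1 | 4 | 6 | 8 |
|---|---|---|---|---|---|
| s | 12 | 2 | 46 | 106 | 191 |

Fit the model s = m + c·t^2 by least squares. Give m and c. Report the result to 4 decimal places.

Normal-equation sums: Σ1 = 5, Σt^2 = 121, Σt^2·t^2 = 5665.
And Σs = 357, Σt^2·s = 16826.
So MᵀM·[m, c]ᵀ = Mᵀs: [[5, 121]; [121, 5665]]·[m, c]ᵀ = [357, 16826]ᵀ.
Determinant 5·5665 − 121² = 13684.
m = (357·5665 − 121·16826)/13684 = -1231/1244; c = (5·16826 − 121·357)/13684 = 40933/13684.

m = -0.9895, c = 2.9913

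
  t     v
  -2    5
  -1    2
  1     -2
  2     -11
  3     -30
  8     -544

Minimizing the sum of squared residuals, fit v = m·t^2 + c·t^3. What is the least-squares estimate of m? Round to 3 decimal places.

The normal equations are: 4211·m + 33011·c = -35110;  33011·m + 263003·c = -279470.
(Σt^2·t^2 = 4211, Σt^2·t^3 = 33011, Σt^3·t^3 = 263003, Σt^2·v = -35110, Σt^3·v = -279470.)
Eliminating c: 263003·(row 1) − 33011·(row 2) gives 17779512·m = 263003·(-35110) − 33011·(-279470) = -8451160, so m = -1056395/2222439.
Then c = ((-279470) − 33011·(-1056395/2222439))/263003 = -2228995/2222439.

m = -0.475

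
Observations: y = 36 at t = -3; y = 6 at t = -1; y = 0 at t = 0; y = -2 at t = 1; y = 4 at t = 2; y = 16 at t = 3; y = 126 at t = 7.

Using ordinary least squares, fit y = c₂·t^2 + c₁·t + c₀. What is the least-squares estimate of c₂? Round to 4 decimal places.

Setting ∂/∂c₂ … = 0 gives: 2581·c₂ + 351·c₁ + 73·c₀ = 6662;  351·c₂ + 73·c₁ + 9·c₀ = 822;  73·c₂ + 9·c₁ + 7·c₀ = 186.
(Σt^2·t^2 = 2581, Σt^2·t = 351, Σt^2 = 73, Σt·t = 73, Σt = 9, Σ1 = 7, Σt^2·y = 6662, Σt·y = 822, Σy = 186.)
Solving the 3×3 system (Gaussian elimination) gives c₂ = 49072/15981, c₁ = -17928/5327, c₀ = -2566/2283.

c₂ = 3.0706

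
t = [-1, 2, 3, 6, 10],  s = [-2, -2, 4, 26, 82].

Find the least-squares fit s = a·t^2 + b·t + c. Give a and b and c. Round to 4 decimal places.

a = 0.9061, b = -0.4997, c = -3.5848

The normal equations are: 11394·a + 1250·b + 150·c = 9162;  1250·a + 150·b + 20·c = 986;  150·a + 20·b + 5·c = 108.
(Σt^2·t^2 = 11394, Σt^2·t = 1250, Σt^2 = 150, Σt·t = 150, Σt = 20, Σ1 = 5, Σt^2·s = 9162, Σt·s = 986, Σs = 108.)
Inverting the 3×3 Gram matrix, [a, b, c]ᵀ = [1361/1502, -3753/7510, -13461/3755]ᵀ.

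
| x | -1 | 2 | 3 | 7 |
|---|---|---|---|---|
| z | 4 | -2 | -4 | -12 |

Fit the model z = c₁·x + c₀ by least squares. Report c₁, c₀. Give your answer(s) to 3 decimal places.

c₁ = -2.000, c₀ = 2.000

Forming AᵀA = [[63, 11]; [11, 4]] and Aᵀz = [-104, -14]ᵀ gives AᵀA·[c₁, c₀]ᵀ = Aᵀz.
Determinant 63·4 − 11² = 131.
c₁ = ((-104)·4 − 11·(-14))/131 = -2; c₀ = (63·(-14) − 11·(-104))/131 = 2.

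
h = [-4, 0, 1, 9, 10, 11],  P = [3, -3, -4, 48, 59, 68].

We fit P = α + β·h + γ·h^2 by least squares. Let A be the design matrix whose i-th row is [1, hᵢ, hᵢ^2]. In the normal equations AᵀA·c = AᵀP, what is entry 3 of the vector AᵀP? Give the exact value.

18060

Entry 3 ↔ basis h^2, so (AᵀP)_{3} = Σᵢ (h^2)·Pᵢ = (16)·(3) + (0)·(-3) + (1)·(-4) + (81)·(48) + (100)·(59) + (121)·(68) = 18060.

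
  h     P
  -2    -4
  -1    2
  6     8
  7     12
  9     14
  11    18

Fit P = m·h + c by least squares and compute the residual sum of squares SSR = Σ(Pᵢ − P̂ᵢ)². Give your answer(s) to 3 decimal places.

SSR = 14.826

Normal-equation sums: Σh·h = 292, Σh = 30, Σ1 = 6.
For MᵀP: Σh·P = 462, ΣP = 50.
So MᵀM·[m, c]ᵀ = MᵀP: [[292, 30]; [30, 6]]·[m, c]ᵀ = [462, 50]ᵀ.
Δ = 292·6 − 30² = 852.
m = (462·6 − 30·50)/852 = 106/71; c = (292·50 − 30·462)/852 = 185/213.
Residuals: -401/213, 559/213, -389/213, 145/213, -65/213, 151/213; SSR = 3158/213.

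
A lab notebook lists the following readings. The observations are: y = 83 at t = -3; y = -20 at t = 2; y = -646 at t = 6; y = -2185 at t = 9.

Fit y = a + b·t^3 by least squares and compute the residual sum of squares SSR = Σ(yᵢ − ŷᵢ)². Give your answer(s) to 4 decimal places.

SSR = 2.4519

With design matrix A, AᵀA = [[4, 926]; [926, 578890]] and Aᵀy = [-2768, -1734802]ᵀ.
Eliminating b: 578890·(row 1) − 926·(row 2) gives 1458084·a = 578890·(-2768) − 926·(-1734802) = 4059132, so a = 338261/121507.
Then b = ((-1734802) − 926·(338261/121507))/578890 = -364670/121507.
Residuals: -99270/121507, 148959/121507, -63063/121507, 13374/121507; SSR = 297918/121507.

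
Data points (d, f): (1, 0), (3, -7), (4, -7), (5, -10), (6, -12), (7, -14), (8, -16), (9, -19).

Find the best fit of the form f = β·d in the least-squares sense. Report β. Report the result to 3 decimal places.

The normal equations are: 281·β = -568.
Hence β = -568 / 281 ≈ -2.02135.

β = -2.021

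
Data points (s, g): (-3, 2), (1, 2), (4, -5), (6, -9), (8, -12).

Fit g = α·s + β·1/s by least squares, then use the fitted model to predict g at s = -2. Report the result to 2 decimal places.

ĝ = 1.12

From the data, Σs·s = 126, Σs·1/s = 5, Σ1/s·1/s = 701/576.
For Mᵀg: Σs·g = -174, Σ1/s·g = -35/12.
det = 126·(701/576) − 5² = 4107/32.
α = ((-174)·(701/576) − 5·(-35/12))/(4107/32) = -18929/12321; β = (126·(-35/12) − 5·(-174))/(4107/32) = 5360/1369.
At s = -2: ĝ = (-18929/12321)·(-2) + (5360/1369)·(-1/2) = 13738/12321.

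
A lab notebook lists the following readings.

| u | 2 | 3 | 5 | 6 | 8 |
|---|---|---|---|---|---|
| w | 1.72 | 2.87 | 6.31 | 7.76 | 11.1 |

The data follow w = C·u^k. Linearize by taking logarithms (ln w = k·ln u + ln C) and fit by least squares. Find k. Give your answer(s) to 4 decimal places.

Linearized form: ln w = k·ln u + ln C. From the 5 transformed points,
XᵀX = [[11.8122, 7.2724]; [7.2724, 5]], rhs = [13.1754, 7.8947]ᵀ  (here Σln u = 7.2724, Σ(ln u)² = 11.8122, Σln w = 7.8947, Σln u·ln w = 13.1754).
Slope k = (n·Σln u·ln w − Σln u·Σln w)/(n·Σ(ln u)² − (Σln u)²) = (5·13.1754 − 7.2724·7.8947)/6.1731 = 1.37103; ln C = (Σln w − k·Σln u)/n = -0.41520.

k = 1.3710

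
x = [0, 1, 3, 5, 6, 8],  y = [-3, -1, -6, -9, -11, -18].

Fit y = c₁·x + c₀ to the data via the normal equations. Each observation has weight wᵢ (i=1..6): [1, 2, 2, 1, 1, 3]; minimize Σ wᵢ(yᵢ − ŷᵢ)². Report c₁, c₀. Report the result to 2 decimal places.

From the data, Σwᵢ·x·x = 273, Σwᵢ·x = 43, Σwᵢ·1 = 10.
Right-hand side: Σwᵢ·x·y = -581, Σwᵢ·y = -91.
Δ = 273·10 − 43² = 881.
c₁ = ((-581)·10 − 43·(-91))/881 = -1897/881; c₀ = (273·(-91) − 43·(-581))/881 = 140/881.

c₁ = -2.15, c₀ = 0.16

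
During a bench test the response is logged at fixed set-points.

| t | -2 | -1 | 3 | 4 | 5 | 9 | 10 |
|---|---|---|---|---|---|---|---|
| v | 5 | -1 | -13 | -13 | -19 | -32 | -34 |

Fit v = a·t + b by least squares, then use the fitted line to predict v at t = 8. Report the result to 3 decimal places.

v̂ = -28.028

Sums needed: Σt·t = 236, Σt = 28, Σ1 = 7.
Right-hand side: Σt·v = -823, Σv = -107.
Normal equations: [[236, 28]; [28, 7]]·[a, b]ᵀ = [-823, -107]ᵀ.
det = 236·7 − 28² = 868.
a = ((-823)·7 − 28·(-107))/868 = -395/124; b = (236·(-107) − 28·(-823))/868 = -552/217.
At t = 8: v̂ = (-395/124)·(8) + (-552/217)·(1) = -6082/217.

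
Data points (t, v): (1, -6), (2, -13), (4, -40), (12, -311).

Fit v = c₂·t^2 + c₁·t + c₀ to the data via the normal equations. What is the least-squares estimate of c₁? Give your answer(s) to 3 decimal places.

c₁ = -1.097

Entries of AᵀA: Σt^2·t^2 = 21009, Σt^2·t = 1801, Σt^2 = 165, Σt·t = 165, Σt = 19, Σ1 = 4.
Right-hand side: Σt^2·v = -45482, Σt·v = -3924, Σv = -370.
Normal equations: [[21009, 1801, 165]; [1801, 165, 19]; [165, 19, 4]]·[c₂, c₁, c₀]ᵀ = [-45482, -3924, -370]ᵀ.
Row-reducing yields c₂ = -8467/4132, c₁ = -58943/53716, c₀ = -74161/26858.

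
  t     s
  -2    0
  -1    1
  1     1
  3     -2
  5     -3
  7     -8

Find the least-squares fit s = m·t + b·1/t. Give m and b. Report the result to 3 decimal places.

m = -0.958, b = 1.379

From the data, Σt·t = 89, Σt·1/t = 6, Σ1/t·1/t = 106789/44100.
Right-hand side: Σt·s = -77, Σ1/t·s = -253/105.
Normal equations: [[89, 6]; [6, 106789/44100]]·[m, b]ᵀ = [-77, -253/105]ᵀ.
Eliminating b: (106789/44100)·(row 1) − 6·(row 2) gives (7916621/44100)·m = (106789/44100)·(-77) − 6·(-253/105) = -1083599/6300, so m = -7585193/7916621.
Then b = ((-253/105) − 6·(-7585193/7916621))/(106789/44100) = 10917060/7916621.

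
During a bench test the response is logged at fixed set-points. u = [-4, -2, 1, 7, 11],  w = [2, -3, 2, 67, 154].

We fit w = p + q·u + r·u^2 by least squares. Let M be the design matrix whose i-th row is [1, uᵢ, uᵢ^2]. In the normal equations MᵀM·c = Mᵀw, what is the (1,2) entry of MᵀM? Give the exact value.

Row 1 ↔ basis 1, column 2 ↔ basis u, so (MᵀM)_{1,2} = Σᵢ u = (1)·(-4) + (1)·(-2) + (1)·(1) + (1)·(7) + (1)·(11) = 13.

13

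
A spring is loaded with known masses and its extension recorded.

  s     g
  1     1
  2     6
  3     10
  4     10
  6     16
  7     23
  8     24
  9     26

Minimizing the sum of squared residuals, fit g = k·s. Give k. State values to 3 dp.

k = 2.946

The normal equations are: 260·k = 766.
k = 766/260 = 2.94615.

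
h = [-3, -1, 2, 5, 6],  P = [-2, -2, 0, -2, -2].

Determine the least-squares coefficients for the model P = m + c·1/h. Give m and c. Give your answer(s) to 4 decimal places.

Forming XᵀX = [[5, -7/15]; [-7/15, 643/450]] and XᵀP = [-8, 29/15]ᵀ gives XᵀX·[m, c]ᵀ = XᵀP.
Eliminating c: (643/450)·(row 1) − (-7/15)·(row 2) gives (1039/150)·m = (643/450)·(-8) − (-7/15)·(29/15) = -2369/225, so m = -4738/3117.
Then c = ((29/15) − (-7/15)·(-4738/3117))/(643/450) = 890/1039.

m = -1.5201, c = 0.8566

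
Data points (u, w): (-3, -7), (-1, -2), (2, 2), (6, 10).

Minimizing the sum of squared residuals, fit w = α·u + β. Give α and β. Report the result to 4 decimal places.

α = 1.8261, β = -1.0761

Entries of AᵀA: Σu·u = 50, Σu = 4, Σ1 = 4.
For Aᵀw: Σu·w = 87, Σw = 3.
AᵀA·[α, β]ᵀ = Aᵀw becomes [[50, 4]; [4, 4]]·[α, β]ᵀ = [87, 3]ᵀ.
Δ = 50·4 − 4² = 184.
α = (87·4 − 4·3)/184 = 42/23; β = (50·3 − 4·87)/184 = -99/92.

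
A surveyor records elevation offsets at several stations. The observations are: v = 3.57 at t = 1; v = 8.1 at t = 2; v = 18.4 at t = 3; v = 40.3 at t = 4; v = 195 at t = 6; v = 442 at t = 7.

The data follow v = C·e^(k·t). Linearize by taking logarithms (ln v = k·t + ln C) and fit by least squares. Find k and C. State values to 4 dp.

k = 0.7998, C = 1.6326

Taking logs, ln v = k·t + ln C, so regress ln v on t.
Σt = 23.0000, Σ(t)² = 115.0000, Σln v = 21.3374, Σt·ln v = 103.2559.
Equations: 115.0000·k + 23.0000·ln C = 103.2559;  23.0000·k + 6·ln C = 21.3374.
Solving (det = 161.0000): k = 0.79984, ln C = 0.49018, so C = exp(0.49018) = 1.63262.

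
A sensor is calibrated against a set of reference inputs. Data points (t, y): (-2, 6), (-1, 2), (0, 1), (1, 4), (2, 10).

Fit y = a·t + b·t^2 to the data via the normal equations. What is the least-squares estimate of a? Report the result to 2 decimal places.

Normal-equation sums: Σt·t = 10, Σt·t^2 = 0, Σt^2·t^2 = 34.
For Mᵀy: Σt·y = 10, Σt^2·y = 70.
Eliminating b: 34·(row 1) − 0·(row 2) gives 340·a = 34·10 − 0·70 = 340, so a = 1.
Then b = (70 − 0·1)/34 = 35/17.

a = 1.00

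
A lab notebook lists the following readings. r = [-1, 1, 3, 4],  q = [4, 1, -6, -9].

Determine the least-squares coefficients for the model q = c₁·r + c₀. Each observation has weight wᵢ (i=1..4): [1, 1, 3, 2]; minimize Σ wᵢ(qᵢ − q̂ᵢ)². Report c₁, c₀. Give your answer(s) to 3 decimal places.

c₁ = -2.725, c₀ = 2.188

With design matrix A, AᵀWA = [[61, 17]; [17, 7]] and AᵀWq = [-129, -31]ᵀ.
Δ = 61·7 − 17² = 138.
c₁ = ((-129)·7 − 17·(-31))/138 = -188/69; c₀ = (61·(-31) − 17·(-129))/138 = 151/69.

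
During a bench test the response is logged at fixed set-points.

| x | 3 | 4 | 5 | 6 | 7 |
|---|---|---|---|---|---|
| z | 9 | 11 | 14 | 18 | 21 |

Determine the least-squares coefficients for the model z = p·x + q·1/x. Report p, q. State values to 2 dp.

p = 2.99, q = -1.52

Forming MᵀM = [[135, 5]; [5, 46181/176400]] and Mᵀz = [396, 291/20]ᵀ gives MᵀM·[p, q]ᵀ = Mᵀz.
det = 135·(46181/176400) − 5² = 40543/3920.
p = (396·(46181/176400) − 5·(291/20))/(40543/3920) = 606064/202715; q = (135·(291/20) − 5·396)/(40543/3920) = -61740/40543.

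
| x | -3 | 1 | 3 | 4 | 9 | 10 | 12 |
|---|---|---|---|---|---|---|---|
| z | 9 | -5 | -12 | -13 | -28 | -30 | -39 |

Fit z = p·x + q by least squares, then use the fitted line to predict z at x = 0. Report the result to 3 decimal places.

ẑ = -1.176

The normal equations are: 360·p + 36·q = -1140;  36·p + 7·q = -118.
(Σx·x = 360, Σx = 36, Σ1 = 7, Σx·z = -1140, Σz = -118.)
det = 360·7 − 36² = 1224.
p = ((-1140)·7 − 36·(-118))/1224 = -311/102; q = (360·(-118) − 36·(-1140))/1224 = -20/17.
At x = 0: ẑ = (-311/102)·(0) + (-20/17)·(1) = -20/17.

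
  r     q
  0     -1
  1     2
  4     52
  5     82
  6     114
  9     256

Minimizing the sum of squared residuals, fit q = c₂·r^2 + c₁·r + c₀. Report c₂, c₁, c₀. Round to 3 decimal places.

With design matrix M, MᵀM = [[8739, 1135, 159]; [1135, 159, 25]; [159, 25, 6]] and Mᵀq = [27724, 3608, 505]ᵀ.
Inverting the 3×3 Gram matrix, [c₂, c₁, c₀]ᵀ = [10833/3556, 4177/3556, -2591/1778]ᵀ.

c₂ = 3.046, c₁ = 1.175, c₀ = -1.457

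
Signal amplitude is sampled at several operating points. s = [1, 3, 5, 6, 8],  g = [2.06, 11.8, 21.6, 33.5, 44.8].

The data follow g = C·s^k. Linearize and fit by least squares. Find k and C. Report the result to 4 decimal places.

With ln gᵢ as the transformed response and ln sᵢ as the regressor:
XᵀX = [[11.3317, 6.5793]; [6.5793, 5]], rhs = [21.8551, 13.5773]ᵀ  (here Σln s = 6.5793, Σ(ln s)² = 11.3317, Σln g = 13.5773, Σln s·ln g = 21.8551).
Solving (det = 13.3720): k = 1.49172, ln C = 0.75257, so C = exp(0.75257) = 2.12244.

k = 1.4917, C = 2.1224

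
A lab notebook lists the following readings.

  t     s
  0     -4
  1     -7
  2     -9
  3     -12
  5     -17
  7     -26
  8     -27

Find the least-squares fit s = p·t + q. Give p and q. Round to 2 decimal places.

p = -2.98, q = -3.51

With design matrix A, AᵀA = [[152, 26]; [26, 7]] and Aᵀs = [-544, -102]ᵀ.
Δ = 152·7 − 26² = 388.
p = ((-544)·7 − 26·(-102))/388 = -289/97; q = (152·(-102) − 26·(-544))/388 = -340/97.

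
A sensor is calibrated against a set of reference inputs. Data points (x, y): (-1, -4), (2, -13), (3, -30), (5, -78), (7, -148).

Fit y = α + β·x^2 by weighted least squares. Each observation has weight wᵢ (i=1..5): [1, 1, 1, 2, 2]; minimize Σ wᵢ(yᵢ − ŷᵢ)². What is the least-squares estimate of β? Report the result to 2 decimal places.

β = -2.99

Entries of AᵀWA: Σwᵢ·1 = 7, Σwᵢ·x^2 = 162, Σwᵢ·x^2·x^2 = 6150.
Moment sums: Σwᵢ·y = -499, Σwᵢ·x^2·y = -18730.
AᵀWA·[α, β]ᵀ = AᵀWy becomes [[7, 162]; [162, 6150]]·[α, β]ᵀ = [-499, -18730]ᵀ.
Eliminating β: 6150·(row 1) − 162·(row 2) gives 16806·α = 6150·(-499) − 162·(-18730) = -34590, so α = -5765/2801.
Then β = ((-18730) − 162·(-5765/2801))/6150 = -25136/8403.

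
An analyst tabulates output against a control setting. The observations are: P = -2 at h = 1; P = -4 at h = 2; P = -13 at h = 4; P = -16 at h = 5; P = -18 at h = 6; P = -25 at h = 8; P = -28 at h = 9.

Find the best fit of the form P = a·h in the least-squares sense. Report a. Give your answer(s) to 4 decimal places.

a = -3.0925

The normal equations are: 227·a = -702.
a = (-702)/227 = -3.09251.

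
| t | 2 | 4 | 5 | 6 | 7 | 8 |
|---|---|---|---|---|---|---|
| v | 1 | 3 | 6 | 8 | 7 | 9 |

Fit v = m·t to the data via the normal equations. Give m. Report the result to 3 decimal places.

Entries of MᵀM: Σt·t = 194.
Right-hand side: Σt·v = 213.
Hence m = 213 / 194 ≈ 1.09794.

m = 1.098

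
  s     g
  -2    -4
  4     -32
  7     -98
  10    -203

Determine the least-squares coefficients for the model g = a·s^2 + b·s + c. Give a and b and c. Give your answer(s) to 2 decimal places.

a = -2.00, b = -0.52, c = 2.84

XᵀX·[a, b, c]ᵀ = Xᵀg reads: 12673·a + 1399·b + 169·c = -25630;  1399·a + 169·b + 19·c = -2836;  169·a + 19·b + 4·c = -337.
(Σs^2·s^2 = 12673, Σs^2·s = 1399, Σs^2 = 169, Σs·s = 169, Σs = 19, Σ1 = 4, Σs^2·g = -25630, Σs·g = -2836, Σg = -337.)
Solving the 3×3 system (Gaussian elimination) gives a = -793/396, b = -1037/1980, c = 128/45.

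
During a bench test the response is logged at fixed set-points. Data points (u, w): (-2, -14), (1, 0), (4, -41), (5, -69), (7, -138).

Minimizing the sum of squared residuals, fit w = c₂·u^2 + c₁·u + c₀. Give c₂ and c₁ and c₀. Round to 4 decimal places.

Sums needed: Σu^2·u^2 = 3299, Σu^2·u = 525, Σu^2 = 95, Σu·u = 95, Σu = 15, Σ1 = 5.
For Aᵀw: Σu^2·w = -9199, Σu·w = -1447, Σw = -262.
Normal equations: [[3299, 525, 95]; [525, 95, 15]; [95, 15, 5]]·[c₂, c₁, c₀]ᵀ = [-9199, -1447, -262]ᵀ.
Inverting the 3×3 Gram matrix, [c₂, c₁, c₀]ᵀ = [-1747/570, 1417/950, 1936/1425]ᵀ.

c₂ = -3.0649, c₁ = 1.4916, c₀ = 1.3586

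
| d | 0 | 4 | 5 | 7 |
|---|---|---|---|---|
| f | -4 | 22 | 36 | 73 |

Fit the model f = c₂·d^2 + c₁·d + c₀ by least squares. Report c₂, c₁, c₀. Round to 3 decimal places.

Sums needed: Σd^2·d^2 = 3282, Σd^2·d = 532, Σd^2 = 90, Σd·d = 90, Σd = 16, Σ1 = 4.
And Σd^2·f = 4829, Σd·f = 779, Σf = 127.
Normal equations: [[3282, 532, 90]; [532, 90, 16]; [90, 16, 4]]·[c₂, c₁, c₀]ᵀ = [4829, 779, 127]ᵀ.
Inverting the 3×3 Gram matrix, [c₂, c₁, c₀]ᵀ = [3/2, 1/2, -4]ᵀ.

c₂ = 1.500, c₁ = 0.500, c₀ = -4.000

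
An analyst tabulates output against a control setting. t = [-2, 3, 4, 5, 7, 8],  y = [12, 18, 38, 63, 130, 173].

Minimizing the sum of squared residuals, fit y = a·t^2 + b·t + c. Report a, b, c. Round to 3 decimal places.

a = 2.955, b = -1.627, c = -3.129

Compute the Gram sums: Σt^2·t^2 = 7475, Σt^2·t = 1063, Σt^2 = 167, Σt·t = 167, Σt = 25, Σ1 = 6.
And Σt^2·y = 19835, Σt·y = 2791, Σy = 434.
Inverting the 3×3 Gram matrix, [a, b, c]ᵀ = [126491/42808, -69665/42808, -66975/21404]ᵀ.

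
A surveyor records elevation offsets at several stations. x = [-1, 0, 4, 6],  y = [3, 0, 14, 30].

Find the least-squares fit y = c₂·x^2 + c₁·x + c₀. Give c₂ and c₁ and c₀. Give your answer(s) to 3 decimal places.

Setting ∂/∂c₂ … = 0 gives: 1553·c₂ + 279·c₁ + 53·c₀ = 1307;  279·c₂ + 53·c₁ + 9·c₀ = 233;  53·c₂ + 9·c₁ + 4·c₀ = 47.
Solving the 3×3 system (Gaussian elimination) gives c₂ = 2081/2342, c₁ = -1051/2342, c₀ = 1155/1171.

c₂ = 0.889, c₁ = -0.449, c₀ = 0.986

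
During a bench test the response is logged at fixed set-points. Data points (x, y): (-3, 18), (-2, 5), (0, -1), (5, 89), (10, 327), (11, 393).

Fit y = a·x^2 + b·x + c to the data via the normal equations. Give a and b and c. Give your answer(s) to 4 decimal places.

Forming MᵀM = [[25363, 2421, 259]; [2421, 259, 21]; [259, 21, 6]] and Mᵀy = [82660, 7974, 831]ᵀ gives MᵀM·[a, b, c]ᵀ = Mᵀy.
Inverting the 3×3 Gram matrix, [a, b, c]ᵀ = [3022701/1011616, 2945877/1011616, -42605/63226]ᵀ.

a = 2.9880, b = 2.9121, c = -0.6739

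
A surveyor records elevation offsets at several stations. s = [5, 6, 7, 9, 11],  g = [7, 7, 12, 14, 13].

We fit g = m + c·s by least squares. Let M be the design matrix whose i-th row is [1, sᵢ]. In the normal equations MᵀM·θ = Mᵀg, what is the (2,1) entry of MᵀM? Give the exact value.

38

Row 2 ↔ basis s, column 1 ↔ basis 1, so (MᵀM)_{2,1} = Σᵢ s = (5)·(1) + (6)·(1) + (7)·(1) + (9)·(1) + (11)·(1) = 38.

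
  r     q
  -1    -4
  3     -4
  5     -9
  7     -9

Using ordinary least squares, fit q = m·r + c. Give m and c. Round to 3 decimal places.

m = -0.714, c = -4.000

Sums needed: Σr·r = 84, Σr = 14, Σ1 = 4.
And Σr·q = -116, Σq = -26.
Δ = 84·4 − 14² = 140.
m = ((-116)·4 − 14·(-26))/140 = -5/7; c = (84·(-26) − 14·(-116))/140 = -4.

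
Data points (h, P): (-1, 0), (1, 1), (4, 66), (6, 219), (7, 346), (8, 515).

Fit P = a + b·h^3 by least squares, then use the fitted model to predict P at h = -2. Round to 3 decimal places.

AᵀA·[a, b]ᵀ = AᵀP reads: 6·a + 1135·b = 1147;  1135·a + 430547·b = 433887.
(Σ1 = 6, Σh^3 = 1135, Σh^3·h^3 = 430547, ΣP = 1147, Σh^3·P = 433887.)
det = 6·430547 − 1135² = 1295057.
a = (1147·430547 − 1135·433887)/1295057 = 1375664/1295057; b = (6·433887 − 1135·1147)/1295057 = 1301477/1295057.
At h = -2: P̂ = (1375664/1295057)·(1) + (1301477/1295057)·(-8) = -9036152/1295057.

P̂ = -6.977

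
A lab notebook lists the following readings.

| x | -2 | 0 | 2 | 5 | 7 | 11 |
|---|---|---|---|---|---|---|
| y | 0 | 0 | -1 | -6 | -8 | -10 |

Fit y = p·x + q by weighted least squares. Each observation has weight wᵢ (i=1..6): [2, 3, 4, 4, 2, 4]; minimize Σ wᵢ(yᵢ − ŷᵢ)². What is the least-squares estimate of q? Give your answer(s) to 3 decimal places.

q = -0.530

Normal-equation sums: Σwᵢ·x·x = 706, Σwᵢ·x = 82, Σwᵢ·1 = 19.
Moment sums: Σwᵢ·x·y = -680, Σwᵢ·y = -84.
det = 706·19 − 82² = 6690.
p = ((-680)·19 − 82·(-84))/6690 = -3016/3345; q = (706·(-84) − 82·(-680))/6690 = -1772/3345.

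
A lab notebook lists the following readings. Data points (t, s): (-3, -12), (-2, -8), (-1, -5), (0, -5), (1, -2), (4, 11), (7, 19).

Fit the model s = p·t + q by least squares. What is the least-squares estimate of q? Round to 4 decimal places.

Entries of MᵀM: Σt·t = 80, Σt = 6, Σ1 = 7.
And Σt·s = 232, Σs = -2.
Normal equations: [[80, 6]; [6, 7]]·[p, q]ᵀ = [232, -2]ᵀ.
Δ = 80·7 − 6² = 524.
p = (232·7 − 6·(-2))/524 = 409/131; q = (80·(-2) − 6·232)/524 = -388/131.

q = -2.9618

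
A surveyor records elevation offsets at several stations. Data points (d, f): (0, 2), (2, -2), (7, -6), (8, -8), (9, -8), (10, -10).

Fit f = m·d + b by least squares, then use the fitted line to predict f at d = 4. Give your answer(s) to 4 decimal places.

Entries of MᵀM: Σd·d = 298, Σd = 36, Σ1 = 6.
Moment sums: Σd·f = -282, Σf = -32.
Eliminating b: 6·(row 1) − 36·(row 2) gives 492·m = 6·(-282) − 36·(-32) = -540, so m = -45/41.
Then b = ((-32) − 36·(-45/41))/6 = 154/123.
At d = 4: f̂ = (-45/41)·(4) + (154/123)·(1) = -386/123.

f̂ = -3.1382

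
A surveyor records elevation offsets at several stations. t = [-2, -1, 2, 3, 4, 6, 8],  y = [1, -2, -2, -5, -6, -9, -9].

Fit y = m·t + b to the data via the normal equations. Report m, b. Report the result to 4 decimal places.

m = -1.0093, b = -1.6877

With design matrix M, MᵀM = [[134, 20]; [20, 7]] and Mᵀy = [-169, -32]ᵀ.
Eliminating b: 7·(row 1) − 20·(row 2) gives 538·m = 7·(-169) − 20·(-32) = -543, so m = -543/538.
Then b = ((-32) − 20·(-543/538))/7 = -454/269.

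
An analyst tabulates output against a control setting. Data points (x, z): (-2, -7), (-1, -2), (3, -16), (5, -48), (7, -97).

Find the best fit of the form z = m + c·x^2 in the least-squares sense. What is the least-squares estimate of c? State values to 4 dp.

Compute the Gram sums: Σ1 = 5, Σx^2 = 88, Σx^2·x^2 = 3124.
Moment sums: Σz = -170, Σx^2·z = -6127.
Eliminating c: 3124·(row 1) − 88·(row 2) gives 7876·m = 3124·(-170) − 88·(-6127) = 8096, so m = 184/179.
Then c = ((-6127) − 88·(184/179))/3124 = -1425/716.

c = -1.9902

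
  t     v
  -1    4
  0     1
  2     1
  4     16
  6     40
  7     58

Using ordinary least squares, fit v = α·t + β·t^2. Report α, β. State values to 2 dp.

Sums needed: Σt·t = 106, Σt·t^2 = 630, Σt^2·t^2 = 3970.
Right-hand side: Σt·v = 708, Σt^2·v = 4546.
Normal equations: [[106, 630]; [630, 3970]]·[α, β]ᵀ = [708, 4546]ᵀ.
det = 106·3970 − 630² = 23920.
α = (708·3970 − 630·4546)/23920 = -2661/1196; β = (106·4546 − 630·708)/23920 = 8959/5980.

α = -2.22, β = 1.50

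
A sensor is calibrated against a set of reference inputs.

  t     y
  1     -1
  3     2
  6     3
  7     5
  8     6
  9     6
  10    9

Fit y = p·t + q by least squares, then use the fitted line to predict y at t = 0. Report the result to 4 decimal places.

Compute the Gram sums: Σt·t = 340, Σt = 44, Σ1 = 7.
Right-hand side: Σt·y = 250, Σy = 30.
So AᵀA·[p, q]ᵀ = Aᵀy: [[340, 44]; [44, 7]]·[p, q]ᵀ = [250, 30]ᵀ.
Determinant 340·7 − 44² = 444.
p = (250·7 − 44·30)/444 = 215/222; q = (340·30 − 44·250)/444 = -200/111.
At t = 0: ŷ = (215/222)·(0) + (-200/111)·(1) = -200/111.

ŷ = -1.8018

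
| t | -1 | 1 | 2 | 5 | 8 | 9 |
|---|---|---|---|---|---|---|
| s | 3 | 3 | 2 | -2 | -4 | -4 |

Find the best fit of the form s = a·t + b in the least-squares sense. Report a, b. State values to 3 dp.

a = -0.825, b = 2.967

Forming XᵀX = [[176, 24]; [24, 6]] and Xᵀs = [-74, -2]ᵀ gives XᵀX·[a, b]ᵀ = Xᵀs.
Δ = 176·6 − 24² = 480.
a = ((-74)·6 − 24·(-2))/480 = -33/40; b = (176·(-2) − 24·(-74))/480 = 89/30.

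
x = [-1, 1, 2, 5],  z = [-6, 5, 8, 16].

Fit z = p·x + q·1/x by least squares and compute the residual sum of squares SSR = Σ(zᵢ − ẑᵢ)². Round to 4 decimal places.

With design matrix A, AᵀA = [[31, 4]; [4, 229/100]] and Aᵀz = [107, 91/5]ᵀ.
Determinant 31·(229/100) − 4² = 5499/100.
p = (107·(229/100) − 4·(91/5))/(5499/100) = 5741/1833; q = (31·(91/5) − 4·107)/(5499/100) = 4540/1833.
Residuals: -239/611, -372/611, 304/611, -95/611; SSR = 486/611.

SSR = 0.7954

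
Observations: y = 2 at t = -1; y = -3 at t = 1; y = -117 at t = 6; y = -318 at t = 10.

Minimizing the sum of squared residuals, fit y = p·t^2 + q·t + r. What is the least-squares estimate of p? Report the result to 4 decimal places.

p = -3.0088

The normal system MᵀM·[p, q, r]ᵀ = Mᵀy is [[11298, 1216, 138]; [1216, 138, 16]; [138, 16, 4]]·[p, q, r]ᵀ = [-36013, -3887, -436]ᵀ.
Inverting the 3×3 Gram matrix, [p, q, r]ᵀ = [-64451/21421, -84047/42842, 113529/42842]ᵀ.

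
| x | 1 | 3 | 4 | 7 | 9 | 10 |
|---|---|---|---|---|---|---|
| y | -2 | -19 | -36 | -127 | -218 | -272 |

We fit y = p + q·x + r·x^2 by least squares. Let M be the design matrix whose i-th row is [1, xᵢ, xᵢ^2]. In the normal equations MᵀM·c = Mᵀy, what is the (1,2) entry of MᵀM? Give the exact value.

34

Row 1 ↔ basis 1, column 2 ↔ basis x, so (MᵀM)_{1,2} = Σᵢ x = (1)·(1) + (1)·(3) + (1)·(4) + (1)·(7) + (1)·(9) + (1)·(10) = 34.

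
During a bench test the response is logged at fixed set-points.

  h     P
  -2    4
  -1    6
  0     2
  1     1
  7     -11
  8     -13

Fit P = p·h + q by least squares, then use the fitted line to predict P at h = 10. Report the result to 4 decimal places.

P̂ = -16.5083

Sums needed: Σh·h = 119, Σh = 13, Σ1 = 6.
Moment sums: Σh·P = -194, ΣP = -11.
Determinant 119·6 − 13² = 545.
p = ((-194)·6 − 13·(-11))/545 = -1021/545; q = (119·(-11) − 13·(-194))/545 = 1213/545.
At h = 10: P̂ = (-1021/545)·(10) + (1213/545)·(1) = -8997/545.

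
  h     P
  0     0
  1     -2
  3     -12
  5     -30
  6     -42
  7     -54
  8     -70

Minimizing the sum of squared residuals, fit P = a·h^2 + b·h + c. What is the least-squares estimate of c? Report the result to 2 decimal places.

Entries of AᵀA: Σh^2·h^2 = 8500, Σh^2·h = 1224, Σh^2 = 184, Σh·h = 184, Σh = 30, Σ1 = 7.
Moment sums: Σh^2·P = -9498, Σh·P = -1378, ΣP = -210.
Normal equations: [[8500, 1224, 184]; [1224, 184, 30]; [184, 30, 7]]·[a, b, c]ᵀ = [-9498, -1378, -210]ᵀ.
Solving the 3×3 system (Gaussian elimination) gives a = -3605/3926, b = -5537/3926, c = 355/1963.

c = 0.18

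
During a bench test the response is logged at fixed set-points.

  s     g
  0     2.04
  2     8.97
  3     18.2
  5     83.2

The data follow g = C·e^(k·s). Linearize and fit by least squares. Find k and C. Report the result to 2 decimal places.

k = 0.74, C = 2.03

Linearized form: ln g = k·s + ln C. From the 4 transformed points,
Σs = 10.0000, Σ(s)² = 38.0000, Σln g = 10.2295, Σs·ln g = 35.1983.
Normal system: [[38.0000, 10.0000]; [10.0000, 4]]·[k, ln C]ᵀ = [35.1983, 10.2295]ᵀ.
Solving (det = 52.0000): k = 0.74035, ln C = 0.70651, so C = exp(0.70651) = 2.02690.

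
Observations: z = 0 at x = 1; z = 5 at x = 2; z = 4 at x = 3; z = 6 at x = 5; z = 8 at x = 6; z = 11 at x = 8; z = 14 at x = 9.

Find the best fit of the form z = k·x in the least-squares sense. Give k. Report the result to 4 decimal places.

The normal equations are: 220·k = 314.
(Σx·x = 220, Σx·z = 314.)
Hence k = 314 / 220 ≈ 1.42727.

k = 1.4273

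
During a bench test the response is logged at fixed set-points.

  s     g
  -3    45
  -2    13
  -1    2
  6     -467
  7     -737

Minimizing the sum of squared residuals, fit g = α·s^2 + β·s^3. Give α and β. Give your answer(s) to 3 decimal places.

The normal system MᵀM·[α, β]ᵀ = Mᵀg is [[3795, 24307]; [24307, 165099]]·[α, β]ᵀ = [-52466, -354984]ᵀ.
Eliminating β: 165099·(row 1) − 24307·(row 2) gives 35720456·α = 165099·(-52466) − 24307·(-354984) = -33488046, so α = -16744023/17860228.
Then β = ((-354984) − 24307·(-16744023/17860228))/165099 = -35936609/17860228.

α = -0.938, β = -2.012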